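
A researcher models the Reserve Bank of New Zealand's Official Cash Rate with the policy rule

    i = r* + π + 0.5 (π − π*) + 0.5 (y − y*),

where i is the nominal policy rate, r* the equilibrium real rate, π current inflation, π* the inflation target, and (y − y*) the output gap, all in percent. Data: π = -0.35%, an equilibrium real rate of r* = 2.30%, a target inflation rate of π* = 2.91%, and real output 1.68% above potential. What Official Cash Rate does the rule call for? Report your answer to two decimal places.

1.16%

Output 1.68% above potential → (y − y*) = 1.68.
i = 2.30 + (-0.35) + 0.5 × (-0.35 − 2.91) + 0.5 × 1.68
   = 2.30 − 0.35 − 1.63 + 0.84 = 1.16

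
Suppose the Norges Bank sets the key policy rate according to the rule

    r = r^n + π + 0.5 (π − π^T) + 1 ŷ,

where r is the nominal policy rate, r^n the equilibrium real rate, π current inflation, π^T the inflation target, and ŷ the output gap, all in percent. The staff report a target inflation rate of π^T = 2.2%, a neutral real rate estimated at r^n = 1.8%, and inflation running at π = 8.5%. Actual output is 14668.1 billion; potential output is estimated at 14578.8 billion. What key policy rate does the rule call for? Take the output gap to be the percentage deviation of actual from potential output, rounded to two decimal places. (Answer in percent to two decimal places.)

Output gap = 100 × (14668.1 − 14578.8) / 14578.8 = 0.61%.
r = 1.80 + 8.50 + 0.5 × (8.50 − 2.20) + 1 × 0.61
   = 1.80 + 8.5 + 3.15 + 0.61 = 14.06

14.06%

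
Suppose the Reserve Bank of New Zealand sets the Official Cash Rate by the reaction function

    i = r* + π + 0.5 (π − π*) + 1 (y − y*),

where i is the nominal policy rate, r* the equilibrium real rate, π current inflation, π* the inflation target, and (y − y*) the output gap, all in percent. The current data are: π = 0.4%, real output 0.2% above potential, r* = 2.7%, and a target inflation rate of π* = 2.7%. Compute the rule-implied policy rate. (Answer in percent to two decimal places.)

2.15%

Output 0.2% above potential → (y − y*) = 0.2.
i = 2.7 + 0.4 + 0.5 × (0.4 − 2.7) + 1 × 0.2
   = 2.7 + 0.4 − 1.15 + 0.2 = 2.15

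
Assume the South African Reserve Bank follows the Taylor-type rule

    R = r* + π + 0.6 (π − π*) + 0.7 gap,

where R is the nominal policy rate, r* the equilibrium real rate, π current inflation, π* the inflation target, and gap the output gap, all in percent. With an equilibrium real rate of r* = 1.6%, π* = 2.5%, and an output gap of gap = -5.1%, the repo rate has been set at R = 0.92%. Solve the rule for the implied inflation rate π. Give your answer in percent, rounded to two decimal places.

2.74%

Collecting π: R = r* + (1 + 0.6) π − 0.6 π* + 0.7 gap
1.6 π = 0.92 − 1.6 + 0.6 × 2.5 − 0.7 × (-5.1) = 4.39
π = 4.39 / 1.6 = 2.74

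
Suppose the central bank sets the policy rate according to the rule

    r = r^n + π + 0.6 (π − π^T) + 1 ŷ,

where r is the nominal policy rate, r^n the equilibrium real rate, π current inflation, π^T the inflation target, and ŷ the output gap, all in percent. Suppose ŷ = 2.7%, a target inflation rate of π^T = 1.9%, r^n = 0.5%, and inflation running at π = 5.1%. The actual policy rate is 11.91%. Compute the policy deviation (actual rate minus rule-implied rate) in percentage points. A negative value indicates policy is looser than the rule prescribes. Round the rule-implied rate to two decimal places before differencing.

r = 0.5 + 5.1 + 0.6 × (5.1 − 1.9) + 1 × 2.7
   = 0.5 + 5.1 + 1.92 + 2.7 = 10.22
Deviation = 11.91 − 10.22 = 1.69 pp.

1.69 pp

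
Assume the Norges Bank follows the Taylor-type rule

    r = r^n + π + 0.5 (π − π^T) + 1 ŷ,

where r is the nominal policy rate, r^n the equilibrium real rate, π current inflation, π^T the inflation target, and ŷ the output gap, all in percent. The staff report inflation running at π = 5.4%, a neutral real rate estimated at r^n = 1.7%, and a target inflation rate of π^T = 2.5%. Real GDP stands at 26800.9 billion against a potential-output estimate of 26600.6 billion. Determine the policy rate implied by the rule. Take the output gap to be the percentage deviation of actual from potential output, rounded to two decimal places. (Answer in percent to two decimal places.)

9.30%

Output gap = 100 × (26800.9 − 26600.6) / 26600.6 = 0.75%.
r = 1.70 + 5.40 + 0.5 × (5.40 − 2.50) + 1 × 0.75
   = 1.70 + 5.4 + 1.45 + 0.75 = 9.30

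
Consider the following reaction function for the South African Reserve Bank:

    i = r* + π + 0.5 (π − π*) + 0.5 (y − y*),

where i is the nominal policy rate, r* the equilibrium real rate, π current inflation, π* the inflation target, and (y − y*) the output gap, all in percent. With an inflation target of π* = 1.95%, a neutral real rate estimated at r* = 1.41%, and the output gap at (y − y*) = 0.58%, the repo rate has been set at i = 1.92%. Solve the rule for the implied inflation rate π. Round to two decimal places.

Collecting π: i = r* + (1 + 0.5) π − 0.5 π* + 0.5 (y − y*)
1.5 π = 1.92 − 1.41 + 0.5 × 1.95 − 0.5 × 0.58 = 1.195
π = 1.195 / 1.5 = 0.80

0.80%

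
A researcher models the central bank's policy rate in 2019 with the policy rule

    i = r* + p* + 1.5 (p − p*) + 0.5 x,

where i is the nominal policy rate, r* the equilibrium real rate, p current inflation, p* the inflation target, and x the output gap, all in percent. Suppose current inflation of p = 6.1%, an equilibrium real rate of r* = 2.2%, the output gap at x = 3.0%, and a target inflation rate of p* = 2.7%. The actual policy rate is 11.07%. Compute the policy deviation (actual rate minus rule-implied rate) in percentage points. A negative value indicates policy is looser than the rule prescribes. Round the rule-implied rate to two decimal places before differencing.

i = 2.2 + 2.7 + 1.5 × (6.1 − 2.7) + 0.5 × 3.0
   = 2.2 + 2.7 + 5.1 + 1.5 = 11.50
Deviation = 11.07 − 11.50 = -0.43 pp.

-0.43 pp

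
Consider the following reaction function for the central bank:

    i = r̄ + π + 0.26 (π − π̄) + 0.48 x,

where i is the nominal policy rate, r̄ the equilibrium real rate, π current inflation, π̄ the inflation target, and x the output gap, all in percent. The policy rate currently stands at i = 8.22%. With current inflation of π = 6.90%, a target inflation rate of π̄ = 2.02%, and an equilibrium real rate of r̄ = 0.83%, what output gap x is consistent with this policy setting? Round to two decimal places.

0.48 x = 8.22 − 0.83 − 6.90 − 0.26 × (6.90 − 2.02) = -0.7788
x = -0.7788 / 0.48 = -1.62

-1.62%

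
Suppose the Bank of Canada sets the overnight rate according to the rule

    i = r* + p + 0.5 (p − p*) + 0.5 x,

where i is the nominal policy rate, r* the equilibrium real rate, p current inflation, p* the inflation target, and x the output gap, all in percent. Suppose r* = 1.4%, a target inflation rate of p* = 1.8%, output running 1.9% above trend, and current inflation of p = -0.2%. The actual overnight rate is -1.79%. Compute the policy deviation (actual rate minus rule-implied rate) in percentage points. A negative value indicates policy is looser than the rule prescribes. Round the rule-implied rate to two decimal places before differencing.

-2.94 pp

Output 1.9% above potential → x = 1.9.
i = 1.4 + (-0.2) + 0.5 × (-0.2 − 1.8) + 0.5 × 1.9
   = 1.4 − 0.2 − 1 + 0.95 = 1.15
Deviation = -1.79 − 1.15 = -2.94 pp.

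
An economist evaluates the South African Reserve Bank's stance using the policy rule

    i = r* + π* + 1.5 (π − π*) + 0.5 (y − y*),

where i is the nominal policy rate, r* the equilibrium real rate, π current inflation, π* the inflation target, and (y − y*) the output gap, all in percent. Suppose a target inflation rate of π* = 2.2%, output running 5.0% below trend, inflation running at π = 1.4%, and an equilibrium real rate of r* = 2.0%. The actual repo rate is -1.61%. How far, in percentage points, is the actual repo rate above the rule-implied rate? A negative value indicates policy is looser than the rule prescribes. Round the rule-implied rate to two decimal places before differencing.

Output 5.0% below potential → (y − y*) = -5.0.
i = 2.0 + 2.2 + 1.5 × (1.4 − 2.2) + 0.5 × (-5.0)
   = 2.0 + 2.2 − 1.2 − 2.5 = 0.50
Deviation = -1.61 − 0.50 = -2.11 pp.

-2.11 pp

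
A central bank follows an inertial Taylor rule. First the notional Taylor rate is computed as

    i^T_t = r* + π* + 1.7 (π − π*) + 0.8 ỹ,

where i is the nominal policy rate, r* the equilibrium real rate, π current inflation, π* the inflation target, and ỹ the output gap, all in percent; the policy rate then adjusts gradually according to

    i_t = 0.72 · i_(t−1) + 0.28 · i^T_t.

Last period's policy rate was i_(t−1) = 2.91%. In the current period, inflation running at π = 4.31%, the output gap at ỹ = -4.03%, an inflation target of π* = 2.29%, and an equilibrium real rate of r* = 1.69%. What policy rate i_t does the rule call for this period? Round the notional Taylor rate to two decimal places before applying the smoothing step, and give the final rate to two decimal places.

i^T_t = 1.69 + 2.29 + 1.7 × (4.31 − 2.29) + 0.8 × (-4.03)
   = 1.69 + 2.29 + 3.434 − 3.224 = 4.19
i_t = 0.72 × 2.91 + 0.28 × 4.19 = 2.0952 + 1.1732 = 3.27

3.27%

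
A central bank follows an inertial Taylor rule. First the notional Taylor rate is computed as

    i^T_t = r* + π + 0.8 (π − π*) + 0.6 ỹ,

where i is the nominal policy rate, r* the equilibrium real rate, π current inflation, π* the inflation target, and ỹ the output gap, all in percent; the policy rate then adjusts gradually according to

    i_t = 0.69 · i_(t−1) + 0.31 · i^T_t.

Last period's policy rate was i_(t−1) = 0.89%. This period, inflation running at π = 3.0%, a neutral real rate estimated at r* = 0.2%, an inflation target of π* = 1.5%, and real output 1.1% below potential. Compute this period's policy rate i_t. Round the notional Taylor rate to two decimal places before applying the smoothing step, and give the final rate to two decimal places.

Output 1.1% below potential → ỹ = -1.1.
i^T_t = 0.2 + 3.0 + 0.8 × (3.0 − 1.5) + 0.6 × (-1.1)
   = 0.2 + 3 + 1.2 − 0.66 = 3.74
i_t = 0.69 × 0.89 + 0.31 × 3.74 = 0.6141 + 1.1594 = 1.77

1.77%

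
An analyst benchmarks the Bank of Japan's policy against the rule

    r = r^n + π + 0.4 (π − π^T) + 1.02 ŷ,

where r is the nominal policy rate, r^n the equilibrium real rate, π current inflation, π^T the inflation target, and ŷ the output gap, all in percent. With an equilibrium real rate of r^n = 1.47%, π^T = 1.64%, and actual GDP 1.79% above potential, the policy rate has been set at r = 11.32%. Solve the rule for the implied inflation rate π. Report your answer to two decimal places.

6.20%

Output 1.79% above potential → ŷ = 1.79.
Collecting π: r = r^n + (1 + 0.4) π − 0.4 π^T + 1.02 ŷ
1.4 π = 11.32 − 1.47 + 0.4 × 1.64 − 1.02 × 1.79 = 8.6802
π = 8.6802 / 1.4 = 6.20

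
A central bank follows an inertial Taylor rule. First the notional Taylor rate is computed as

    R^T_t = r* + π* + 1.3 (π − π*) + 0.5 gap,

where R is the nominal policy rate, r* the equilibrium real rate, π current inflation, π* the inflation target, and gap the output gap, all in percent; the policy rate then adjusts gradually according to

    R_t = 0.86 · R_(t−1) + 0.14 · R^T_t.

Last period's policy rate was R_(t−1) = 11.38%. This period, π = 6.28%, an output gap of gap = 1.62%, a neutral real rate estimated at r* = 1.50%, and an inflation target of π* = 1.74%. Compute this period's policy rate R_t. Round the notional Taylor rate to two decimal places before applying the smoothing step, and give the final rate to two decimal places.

R^T_t = 1.50 + 1.74 + 1.3 × (6.28 − 1.74) + 0.5 × 1.62
   = 1.50 + 1.74 + 5.902 + 0.81 = 9.95
R_t = 0.86 × 11.38 + 0.14 × 9.95 = 9.7868 + 1.393 = 11.18

11.18%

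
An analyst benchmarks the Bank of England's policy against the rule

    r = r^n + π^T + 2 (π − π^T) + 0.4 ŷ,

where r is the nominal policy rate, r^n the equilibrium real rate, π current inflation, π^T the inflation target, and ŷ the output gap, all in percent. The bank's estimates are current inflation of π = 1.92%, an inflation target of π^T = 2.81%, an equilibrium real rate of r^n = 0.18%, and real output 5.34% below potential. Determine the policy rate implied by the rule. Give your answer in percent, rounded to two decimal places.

-0.93%

Output 5.34% below potential → ŷ = -5.34.
r = 0.18 + 2.81 + 2 × (1.92 − 2.81) + 0.4 × (-5.34)
   = 0.18 + 2.81 − 1.78 − 2.136 = -0.93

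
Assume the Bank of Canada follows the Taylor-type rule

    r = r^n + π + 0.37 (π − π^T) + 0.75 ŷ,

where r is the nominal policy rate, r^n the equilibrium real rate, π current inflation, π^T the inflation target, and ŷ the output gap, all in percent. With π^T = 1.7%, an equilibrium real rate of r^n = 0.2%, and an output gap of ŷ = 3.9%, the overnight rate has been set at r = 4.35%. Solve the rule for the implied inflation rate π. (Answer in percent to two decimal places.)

1.35%

Collecting π: r = r^n + (1 + 0.37) π − 0.37 π^T + 0.75 ŷ
1.37 π = 4.35 − 0.2 + 0.37 × 1.7 − 0.75 × 3.9 = 1.854
π = 1.854 / 1.37 = 1.35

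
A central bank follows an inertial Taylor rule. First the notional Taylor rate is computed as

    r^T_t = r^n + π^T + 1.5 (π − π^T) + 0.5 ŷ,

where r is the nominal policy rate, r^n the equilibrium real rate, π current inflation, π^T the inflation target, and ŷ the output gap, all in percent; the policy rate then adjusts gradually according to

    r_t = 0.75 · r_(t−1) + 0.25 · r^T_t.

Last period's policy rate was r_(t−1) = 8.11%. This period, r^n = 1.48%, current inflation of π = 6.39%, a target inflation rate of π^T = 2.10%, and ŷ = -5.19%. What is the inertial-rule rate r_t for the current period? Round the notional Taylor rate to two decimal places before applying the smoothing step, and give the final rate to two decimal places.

r^T_t = 1.48 + 2.10 + 1.5 × (6.39 − 2.10) + 0.5 × (-5.19)
   = 1.48 + 2.1 + 6.435 − 2.595 = 7.42
r_t = 0.75 × 8.11 + 0.25 × 7.42 = 6.0825 + 1.855 = 7.94

7.94%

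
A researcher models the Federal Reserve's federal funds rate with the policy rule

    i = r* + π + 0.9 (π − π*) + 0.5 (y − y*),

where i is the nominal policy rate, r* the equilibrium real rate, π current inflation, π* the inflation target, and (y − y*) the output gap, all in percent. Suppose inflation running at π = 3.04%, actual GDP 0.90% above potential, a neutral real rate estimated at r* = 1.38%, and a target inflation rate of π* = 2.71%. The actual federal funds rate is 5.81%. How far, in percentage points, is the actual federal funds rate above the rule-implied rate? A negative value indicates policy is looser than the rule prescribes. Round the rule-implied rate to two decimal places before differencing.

Output 0.90% above potential → (y − y*) = 0.90.
i = 1.38 + 3.04 + 0.9 × (3.04 − 2.71) + 0.5 × 0.90
   = 1.38 + 3.04 + 0.297 + 0.45 = 5.17
Deviation = 5.81 − 5.17 = 0.64 pp.

0.64 pp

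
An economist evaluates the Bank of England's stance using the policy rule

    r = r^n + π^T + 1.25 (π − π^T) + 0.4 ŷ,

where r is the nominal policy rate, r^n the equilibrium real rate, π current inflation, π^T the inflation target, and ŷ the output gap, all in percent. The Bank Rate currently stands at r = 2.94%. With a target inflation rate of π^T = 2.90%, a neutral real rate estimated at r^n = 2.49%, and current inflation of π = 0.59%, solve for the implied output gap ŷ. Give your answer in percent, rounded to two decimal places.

1.09%

0.4 ŷ = 2.94 − 2.49 − 2.90 − 1.25 × (0.59 − 2.90) = 0.4375
ŷ = 0.4375 / 0.4 = 1.09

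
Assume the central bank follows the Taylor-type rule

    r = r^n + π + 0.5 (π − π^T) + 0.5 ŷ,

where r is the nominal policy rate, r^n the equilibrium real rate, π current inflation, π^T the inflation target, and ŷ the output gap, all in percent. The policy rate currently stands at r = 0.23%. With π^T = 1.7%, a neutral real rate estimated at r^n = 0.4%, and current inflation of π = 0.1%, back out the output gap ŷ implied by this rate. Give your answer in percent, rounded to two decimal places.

0.5 ŷ = 0.23 − 0.4 − 0.1 − 0.5 × (0.1 − 1.7) = 0.53
ŷ = 0.53 / 0.5 = 1.06

1.06%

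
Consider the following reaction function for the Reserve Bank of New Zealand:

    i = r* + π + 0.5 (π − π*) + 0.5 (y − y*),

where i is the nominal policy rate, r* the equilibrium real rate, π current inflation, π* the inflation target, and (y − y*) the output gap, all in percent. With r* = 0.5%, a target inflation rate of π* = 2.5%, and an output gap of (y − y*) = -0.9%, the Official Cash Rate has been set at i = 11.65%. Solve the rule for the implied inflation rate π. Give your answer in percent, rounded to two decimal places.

8.57%

Collecting π: i = r* + (1 + 0.5) π − 0.5 π* + 0.5 (y − y*)
1.5 π = 11.65 − 0.5 + 0.5 × 2.5 − 0.5 × (-0.9) = 12.85
π = 12.85 / 1.5 = 8.57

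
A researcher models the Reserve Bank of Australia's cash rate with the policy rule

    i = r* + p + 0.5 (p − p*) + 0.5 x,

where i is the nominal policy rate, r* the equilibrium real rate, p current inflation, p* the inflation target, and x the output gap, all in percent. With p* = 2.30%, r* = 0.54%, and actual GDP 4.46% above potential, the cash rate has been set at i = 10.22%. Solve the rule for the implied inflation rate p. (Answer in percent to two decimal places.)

5.73%

Output 4.46% above potential → x = 4.46.
Collecting p: i = r* + (1 + 0.5) p − 0.5 p* + 0.5 x
1.5 p = 10.22 − 0.54 + 0.5 × 2.30 − 0.5 × 4.46 = 8.6
p = 8.6 / 1.5 = 5.73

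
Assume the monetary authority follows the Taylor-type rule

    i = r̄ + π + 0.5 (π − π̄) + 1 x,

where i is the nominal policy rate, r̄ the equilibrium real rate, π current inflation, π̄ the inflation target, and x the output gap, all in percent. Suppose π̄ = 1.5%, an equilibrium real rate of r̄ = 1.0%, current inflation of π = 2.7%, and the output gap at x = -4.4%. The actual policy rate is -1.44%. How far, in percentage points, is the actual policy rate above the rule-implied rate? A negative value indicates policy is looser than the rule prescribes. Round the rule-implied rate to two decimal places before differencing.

i = 1.0 + 2.7 + 0.5 × (2.7 − 1.5) + 1 × (-4.4)
   = 1.0 + 2.7 + 0.6 − 4.4 = -0.10
Deviation = -1.44 − (-0.10) = -1.34 pp.

-1.34 pp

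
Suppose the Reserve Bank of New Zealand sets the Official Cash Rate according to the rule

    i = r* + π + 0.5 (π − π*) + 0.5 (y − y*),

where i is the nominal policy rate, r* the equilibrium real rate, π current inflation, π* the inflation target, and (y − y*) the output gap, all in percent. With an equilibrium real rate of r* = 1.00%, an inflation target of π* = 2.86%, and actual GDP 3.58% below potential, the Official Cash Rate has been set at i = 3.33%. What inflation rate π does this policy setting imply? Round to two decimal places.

Output 3.58% below potential → (y − y*) = -3.58.
Collecting π: i = r* + (1 + 0.5) π − 0.5 π* + 0.5 (y − y*)
1.5 π = 3.33 − 1.00 + 0.5 × 2.86 − 0.5 × (-3.58) = 5.55
π = 5.55 / 1.5 = 3.70

3.70%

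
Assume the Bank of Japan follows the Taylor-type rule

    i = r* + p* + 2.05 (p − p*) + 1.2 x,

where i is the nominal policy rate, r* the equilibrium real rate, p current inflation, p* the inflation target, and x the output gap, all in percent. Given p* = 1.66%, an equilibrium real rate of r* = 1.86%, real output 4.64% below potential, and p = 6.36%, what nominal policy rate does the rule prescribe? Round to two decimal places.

Output 4.64% below potential → x = -4.64.
i = 1.86 + 1.66 + 2.05 × (6.36 − 1.66) + 1.2 × (-4.64)
   = 1.86 + 1.66 + 9.635 − 5.568 = 7.59

7.59%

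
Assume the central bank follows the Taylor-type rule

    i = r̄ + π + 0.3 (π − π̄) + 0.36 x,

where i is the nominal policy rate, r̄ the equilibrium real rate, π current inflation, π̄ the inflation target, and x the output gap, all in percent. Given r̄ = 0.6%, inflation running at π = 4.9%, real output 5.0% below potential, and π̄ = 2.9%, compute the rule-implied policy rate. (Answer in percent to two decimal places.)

4.30%

Output 5.0% below potential → x = -5.0.
i = 0.6 + 4.9 + 0.3 × (4.9 − 2.9) + 0.36 × (-5.0)
   = 0.6 + 4.9 + 0.6 − 1.8 = 4.30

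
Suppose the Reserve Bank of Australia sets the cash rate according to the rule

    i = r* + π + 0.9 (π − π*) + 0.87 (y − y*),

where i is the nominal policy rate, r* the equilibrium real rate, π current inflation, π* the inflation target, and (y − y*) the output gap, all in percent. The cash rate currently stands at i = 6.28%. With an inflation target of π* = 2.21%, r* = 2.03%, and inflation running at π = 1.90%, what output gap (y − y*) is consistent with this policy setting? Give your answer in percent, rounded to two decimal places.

0.87 (y − y*) = 6.28 − 2.03 − 1.90 − 0.9 × (1.90 − 2.21) = 2.629
(y − y*) = 2.629 / 0.87 = 3.02

3.02%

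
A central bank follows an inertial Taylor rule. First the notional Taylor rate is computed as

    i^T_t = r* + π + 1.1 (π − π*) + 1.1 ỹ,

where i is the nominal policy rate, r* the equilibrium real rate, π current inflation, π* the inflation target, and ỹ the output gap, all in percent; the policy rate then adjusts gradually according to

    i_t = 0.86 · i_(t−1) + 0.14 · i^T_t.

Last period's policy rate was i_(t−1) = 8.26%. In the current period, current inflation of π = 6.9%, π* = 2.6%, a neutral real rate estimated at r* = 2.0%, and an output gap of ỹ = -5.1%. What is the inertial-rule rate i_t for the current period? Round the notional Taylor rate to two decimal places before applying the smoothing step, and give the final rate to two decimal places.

8.23%

i^T_t = 2.0 + 6.9 + 1.1 × (6.9 − 2.6) + 1.1 × (-5.1)
   = 2.0 + 6.9 + 4.73 − 5.61 = 8.02
i_t = 0.86 × 8.26 + 0.14 × 8.02 = 7.1036 + 1.1228 = 8.23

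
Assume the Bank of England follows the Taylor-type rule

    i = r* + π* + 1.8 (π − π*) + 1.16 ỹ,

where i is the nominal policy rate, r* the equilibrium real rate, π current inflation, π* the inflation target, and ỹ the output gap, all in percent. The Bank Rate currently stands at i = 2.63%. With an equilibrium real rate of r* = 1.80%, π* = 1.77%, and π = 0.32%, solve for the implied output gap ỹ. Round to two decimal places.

1.16 ỹ = 2.63 − 1.80 − 1.77 − 1.8 × (0.32 − 1.77) = 1.67
ỹ = 1.67 / 1.16 = 1.44

1.44%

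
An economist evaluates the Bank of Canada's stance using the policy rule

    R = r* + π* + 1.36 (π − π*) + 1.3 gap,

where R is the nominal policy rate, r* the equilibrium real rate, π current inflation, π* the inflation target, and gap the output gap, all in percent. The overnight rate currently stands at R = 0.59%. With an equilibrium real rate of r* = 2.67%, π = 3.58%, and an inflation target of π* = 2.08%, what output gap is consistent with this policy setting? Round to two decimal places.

1.3 gap = 0.59 − 2.67 − 2.08 − 1.36 × (3.58 − 2.08) = -6.2
gap = -6.2 / 1.3 = -4.77

-4.77%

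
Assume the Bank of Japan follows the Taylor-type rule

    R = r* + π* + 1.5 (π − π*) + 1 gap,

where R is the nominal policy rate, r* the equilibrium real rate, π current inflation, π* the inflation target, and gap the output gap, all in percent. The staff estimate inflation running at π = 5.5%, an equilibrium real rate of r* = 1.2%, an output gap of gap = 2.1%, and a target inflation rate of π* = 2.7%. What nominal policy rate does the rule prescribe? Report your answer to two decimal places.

R = 1.2 + 2.7 + 1.5 × (5.5 − 2.7) + 1 × 2.1
   = 1.2 + 2.7 + 4.2 + 2.1 = 10.20

10.20%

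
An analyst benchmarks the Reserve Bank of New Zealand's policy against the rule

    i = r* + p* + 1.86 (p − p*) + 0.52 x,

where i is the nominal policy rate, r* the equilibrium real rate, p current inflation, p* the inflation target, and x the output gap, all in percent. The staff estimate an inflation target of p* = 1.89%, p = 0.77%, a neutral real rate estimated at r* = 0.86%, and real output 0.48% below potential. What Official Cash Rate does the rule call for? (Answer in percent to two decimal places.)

0.42%

Output 0.48% below potential → x = -0.48.
i = 0.86 + 1.89 + 1.86 × (0.77 − 1.89) + 0.52 × (-0.48)
   = 0.86 + 1.89 − 2.0832 − 0.2496 = 0.42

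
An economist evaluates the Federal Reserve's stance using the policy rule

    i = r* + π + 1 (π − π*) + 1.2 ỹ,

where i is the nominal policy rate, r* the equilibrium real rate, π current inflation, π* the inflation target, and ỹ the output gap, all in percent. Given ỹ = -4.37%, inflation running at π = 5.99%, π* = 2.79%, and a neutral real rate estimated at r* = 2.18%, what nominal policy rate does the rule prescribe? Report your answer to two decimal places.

i = 2.18 + 5.99 + 1 × (5.99 − 2.79) + 1.2 × (-4.37)
   = 2.18 + 5.99 + 3.2 − 5.244 = 6.13

6.13%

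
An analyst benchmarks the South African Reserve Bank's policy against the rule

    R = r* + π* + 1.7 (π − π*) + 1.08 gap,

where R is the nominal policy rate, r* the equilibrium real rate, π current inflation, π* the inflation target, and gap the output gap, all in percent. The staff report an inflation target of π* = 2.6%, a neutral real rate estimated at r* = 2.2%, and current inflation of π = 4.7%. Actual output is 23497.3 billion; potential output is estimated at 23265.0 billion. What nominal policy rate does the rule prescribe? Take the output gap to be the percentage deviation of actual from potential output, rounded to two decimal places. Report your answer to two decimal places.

Output gap = 100 × (23497.3 − 23265.0) / 23265.0 = 1.00%.
R = 2.20 + 2.60 + 1.7 × (4.70 − 2.60) + 1.08 × 1.00
   = 2.20 + 2.6 + 3.57 + 1.08 = 9.45

9.45%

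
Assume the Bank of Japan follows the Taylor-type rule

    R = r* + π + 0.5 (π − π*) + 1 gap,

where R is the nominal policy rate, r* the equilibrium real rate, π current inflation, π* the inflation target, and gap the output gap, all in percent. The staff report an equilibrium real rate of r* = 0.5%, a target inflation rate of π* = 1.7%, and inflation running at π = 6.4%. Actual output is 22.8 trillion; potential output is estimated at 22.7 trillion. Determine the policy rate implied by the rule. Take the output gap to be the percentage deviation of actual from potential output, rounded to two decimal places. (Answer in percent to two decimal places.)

Output gap = 100 × (22.8 − 22.7) / 22.7 = 0.44%.
R = 0.50 + 6.40 + 0.5 × (6.40 − 1.70) + 1 × 0.44
   = 0.50 + 6.4 + 2.35 + 0.44 = 9.69

9.69%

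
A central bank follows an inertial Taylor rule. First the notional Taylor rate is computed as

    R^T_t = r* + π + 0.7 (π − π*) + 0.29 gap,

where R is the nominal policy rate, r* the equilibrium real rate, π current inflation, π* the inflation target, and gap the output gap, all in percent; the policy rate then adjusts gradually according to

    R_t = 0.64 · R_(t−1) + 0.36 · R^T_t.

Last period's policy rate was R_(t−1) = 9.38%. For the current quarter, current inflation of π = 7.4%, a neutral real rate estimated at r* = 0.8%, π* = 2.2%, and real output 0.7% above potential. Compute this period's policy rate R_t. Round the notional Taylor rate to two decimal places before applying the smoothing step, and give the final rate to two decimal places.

Output 0.7% above potential → gap = 0.7.
R^T_t = 0.8 + 7.4 + 0.7 × (7.4 − 2.2) + 0.29 × 0.7
   = 0.8 + 7.4 + 3.64 + 0.203 = 12.04
R_t = 0.64 × 9.38 + 0.36 × 12.04 = 6.0032 + 4.3344 = 10.34

10.34%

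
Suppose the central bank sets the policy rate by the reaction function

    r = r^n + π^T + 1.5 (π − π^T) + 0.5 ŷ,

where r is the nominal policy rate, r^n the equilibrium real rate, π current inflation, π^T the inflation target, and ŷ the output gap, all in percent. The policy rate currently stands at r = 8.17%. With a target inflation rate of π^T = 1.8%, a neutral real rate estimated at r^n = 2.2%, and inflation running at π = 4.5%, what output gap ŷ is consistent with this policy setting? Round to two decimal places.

0.24%

0.5 ŷ = 8.17 − 2.2 − 1.8 − 1.5 × (4.5 − 1.8) = 0.12
ŷ = 0.12 / 0.5 = 0.24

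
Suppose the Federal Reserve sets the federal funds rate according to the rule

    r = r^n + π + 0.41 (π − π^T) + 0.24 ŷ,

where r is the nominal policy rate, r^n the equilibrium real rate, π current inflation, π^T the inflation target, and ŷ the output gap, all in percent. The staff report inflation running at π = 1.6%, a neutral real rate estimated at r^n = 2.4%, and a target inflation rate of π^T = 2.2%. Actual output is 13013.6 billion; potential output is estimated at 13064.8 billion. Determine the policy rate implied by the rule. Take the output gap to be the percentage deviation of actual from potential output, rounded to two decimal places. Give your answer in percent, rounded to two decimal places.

3.66%

Output gap = 100 × (13013.6 − 13064.8) / 13064.8 = -0.39%.
r = 2.40 + 1.60 + 0.41 × (1.60 − 2.20) + 0.24 × (-0.39)
   = 2.40 + 1.6 − 0.246 − 0.0936 = 3.66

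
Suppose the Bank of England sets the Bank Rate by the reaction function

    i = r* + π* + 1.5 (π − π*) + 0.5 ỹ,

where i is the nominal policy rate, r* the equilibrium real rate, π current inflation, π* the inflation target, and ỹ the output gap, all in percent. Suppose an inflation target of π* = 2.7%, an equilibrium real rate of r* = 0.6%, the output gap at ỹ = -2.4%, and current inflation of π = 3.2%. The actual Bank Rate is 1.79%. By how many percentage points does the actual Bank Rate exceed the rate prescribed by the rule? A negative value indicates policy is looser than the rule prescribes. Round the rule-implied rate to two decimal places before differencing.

-1.06 pp

i = 0.6 + 2.7 + 1.5 × (3.2 − 2.7) + 0.5 × (-2.4)
   = 0.6 + 2.7 + 0.75 − 1.2 = 2.85
Deviation = 1.79 − 2.85 = -1.06 pp.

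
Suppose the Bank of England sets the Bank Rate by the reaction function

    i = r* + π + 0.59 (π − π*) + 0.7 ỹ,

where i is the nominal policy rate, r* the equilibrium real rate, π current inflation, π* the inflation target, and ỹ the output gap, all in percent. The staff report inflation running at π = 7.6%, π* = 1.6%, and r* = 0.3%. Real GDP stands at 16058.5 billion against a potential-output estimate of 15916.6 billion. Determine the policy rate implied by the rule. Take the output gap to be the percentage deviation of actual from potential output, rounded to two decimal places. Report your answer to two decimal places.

Output gap = 100 × (16058.5 − 15916.6) / 15916.6 = 0.89%.
i = 0.30 + 7.60 + 0.59 × (7.60 − 1.60) + 0.7 × 0.89
   = 0.30 + 7.6 + 3.54 + 0.623 = 12.06

12.06%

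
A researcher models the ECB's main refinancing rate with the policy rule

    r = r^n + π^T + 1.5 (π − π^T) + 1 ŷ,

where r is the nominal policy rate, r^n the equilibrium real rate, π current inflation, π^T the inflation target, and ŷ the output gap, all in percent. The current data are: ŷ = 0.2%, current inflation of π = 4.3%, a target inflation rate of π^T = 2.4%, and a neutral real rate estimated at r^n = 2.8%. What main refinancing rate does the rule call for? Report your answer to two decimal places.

8.25%

r = 2.8 + 2.4 + 1.5 × (4.3 − 2.4) + 1 × 0.2
   = 2.8 + 2.4 + 2.85 + 0.2 = 8.25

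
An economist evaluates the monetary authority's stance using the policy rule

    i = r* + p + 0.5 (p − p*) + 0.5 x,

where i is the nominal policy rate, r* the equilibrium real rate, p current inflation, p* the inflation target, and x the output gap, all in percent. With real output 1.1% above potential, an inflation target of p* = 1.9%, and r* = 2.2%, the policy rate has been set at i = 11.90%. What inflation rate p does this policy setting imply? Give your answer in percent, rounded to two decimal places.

6.73%

Output 1.1% above potential → x = 1.1.
Collecting p: i = r* + (1 + 0.5) p − 0.5 p* + 0.5 x
1.5 p = 11.90 − 2.2 + 0.5 × 1.9 − 0.5 × 1.1 = 10.1
p = 10.1 / 1.5 = 6.73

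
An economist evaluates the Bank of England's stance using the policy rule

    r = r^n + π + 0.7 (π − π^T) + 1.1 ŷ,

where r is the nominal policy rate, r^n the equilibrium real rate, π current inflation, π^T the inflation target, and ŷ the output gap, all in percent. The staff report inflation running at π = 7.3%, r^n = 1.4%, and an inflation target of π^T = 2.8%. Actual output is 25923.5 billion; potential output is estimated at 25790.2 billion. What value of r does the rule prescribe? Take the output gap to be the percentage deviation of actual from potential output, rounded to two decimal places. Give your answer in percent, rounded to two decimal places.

12.42%

Output gap = 100 × (25923.5 − 25790.2) / 25790.2 = 0.52%.
r = 1.40 + 7.30 + 0.7 × (7.30 − 2.80) + 1.1 × 0.52
   = 1.40 + 7.3 + 3.15 + 0.572 = 12.42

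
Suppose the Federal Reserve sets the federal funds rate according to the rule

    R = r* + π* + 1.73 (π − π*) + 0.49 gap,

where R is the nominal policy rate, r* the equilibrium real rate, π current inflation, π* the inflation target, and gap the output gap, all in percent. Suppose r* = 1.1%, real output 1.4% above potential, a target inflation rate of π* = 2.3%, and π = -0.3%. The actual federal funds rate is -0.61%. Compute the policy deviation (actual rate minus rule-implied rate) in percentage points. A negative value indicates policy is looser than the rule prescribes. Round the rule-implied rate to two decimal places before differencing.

-0.20 pp

Output 1.4% above potential → gap = 1.4.
R = 1.1 + 2.3 + 1.73 × (-0.3 − 2.3) + 0.49 × 1.4
   = 1.1 + 2.3 − 4.498 + 0.686 = -0.41
Deviation = -0.61 − (-0.41) = -0.20 pp.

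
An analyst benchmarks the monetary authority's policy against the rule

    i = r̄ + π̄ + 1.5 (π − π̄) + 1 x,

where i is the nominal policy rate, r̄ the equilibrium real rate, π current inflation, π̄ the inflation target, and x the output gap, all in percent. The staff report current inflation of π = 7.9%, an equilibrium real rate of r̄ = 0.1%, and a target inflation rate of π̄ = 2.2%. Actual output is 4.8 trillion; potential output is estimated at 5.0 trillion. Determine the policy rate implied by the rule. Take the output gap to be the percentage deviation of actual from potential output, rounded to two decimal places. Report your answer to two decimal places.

6.85%

Output gap = 100 × (4.8 − 5.0) / 5.0 = -4.00%.
i = 0.10 + 2.20 + 1.5 × (7.90 − 2.20) + 1 × (-4.00)
   = 0.10 + 2.2 + 8.55 − 4 = 6.85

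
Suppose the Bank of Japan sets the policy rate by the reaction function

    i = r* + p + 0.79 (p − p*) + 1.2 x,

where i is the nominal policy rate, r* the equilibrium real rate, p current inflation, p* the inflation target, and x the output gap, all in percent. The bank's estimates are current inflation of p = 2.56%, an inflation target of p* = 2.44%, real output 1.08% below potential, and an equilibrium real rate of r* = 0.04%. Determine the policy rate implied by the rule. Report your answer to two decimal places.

Output 1.08% below potential → x = -1.08.
i = 0.04 + 2.56 + 0.79 × (2.56 − 2.44) + 1.2 × (-1.08)
   = 0.04 + 2.56 + 0.0948 − 1.296 = 1.40

1.40%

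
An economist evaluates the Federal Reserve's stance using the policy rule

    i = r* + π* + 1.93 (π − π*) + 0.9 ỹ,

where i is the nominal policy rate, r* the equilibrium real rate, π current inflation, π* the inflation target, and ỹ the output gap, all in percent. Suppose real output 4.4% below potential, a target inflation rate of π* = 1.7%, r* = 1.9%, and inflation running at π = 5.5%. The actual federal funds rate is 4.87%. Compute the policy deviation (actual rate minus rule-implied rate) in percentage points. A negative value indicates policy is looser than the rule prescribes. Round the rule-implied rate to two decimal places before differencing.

-2.10 pp

Output 4.4% below potential → ỹ = -4.4.
i = 1.9 + 1.7 + 1.93 × (5.5 − 1.7) + 0.9 × (-4.4)
   = 1.9 + 1.7 + 7.334 − 3.96 = 6.97
Deviation = 4.87 − 6.97 = -2.10 pp.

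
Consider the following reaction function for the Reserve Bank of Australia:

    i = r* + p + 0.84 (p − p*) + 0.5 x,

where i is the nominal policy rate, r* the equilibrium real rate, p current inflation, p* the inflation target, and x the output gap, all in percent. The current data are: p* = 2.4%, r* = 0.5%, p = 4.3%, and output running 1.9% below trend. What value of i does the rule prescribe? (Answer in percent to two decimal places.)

5.45%

Output 1.9% below potential → x = -1.9.
i = 0.5 + 4.3 + 0.84 × (4.3 − 2.4) + 0.5 × (-1.9)
   = 0.5 + 4.3 + 1.596 − 0.95 = 5.45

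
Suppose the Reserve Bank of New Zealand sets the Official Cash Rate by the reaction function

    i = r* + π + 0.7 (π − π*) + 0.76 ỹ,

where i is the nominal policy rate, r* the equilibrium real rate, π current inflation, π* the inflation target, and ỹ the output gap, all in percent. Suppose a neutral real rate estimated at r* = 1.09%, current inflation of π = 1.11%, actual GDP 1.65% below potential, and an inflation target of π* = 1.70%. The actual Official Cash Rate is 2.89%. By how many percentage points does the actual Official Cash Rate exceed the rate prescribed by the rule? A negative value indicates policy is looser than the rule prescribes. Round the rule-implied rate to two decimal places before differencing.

Output 1.65% below potential → ỹ = -1.65.
i = 1.09 + 1.11 + 0.7 × (1.11 − 1.70) + 0.76 × (-1.65)
   = 1.09 + 1.11 − 0.413 − 1.254 = 0.53
Deviation = 2.89 − 0.53 = 2.36 pp.

2.36 pp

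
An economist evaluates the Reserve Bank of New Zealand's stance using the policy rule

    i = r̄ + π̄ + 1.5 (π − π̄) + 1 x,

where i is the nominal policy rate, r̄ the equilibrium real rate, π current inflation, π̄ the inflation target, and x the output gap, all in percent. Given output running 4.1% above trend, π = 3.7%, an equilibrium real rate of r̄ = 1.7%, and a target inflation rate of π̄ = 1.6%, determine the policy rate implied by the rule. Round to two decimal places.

10.55%

Output 4.1% above potential → x = 4.1.
i = 1.7 + 1.6 + 1.5 × (3.7 − 1.6) + 1 × 4.1
   = 1.7 + 1.6 + 3.15 + 4.1 = 10.55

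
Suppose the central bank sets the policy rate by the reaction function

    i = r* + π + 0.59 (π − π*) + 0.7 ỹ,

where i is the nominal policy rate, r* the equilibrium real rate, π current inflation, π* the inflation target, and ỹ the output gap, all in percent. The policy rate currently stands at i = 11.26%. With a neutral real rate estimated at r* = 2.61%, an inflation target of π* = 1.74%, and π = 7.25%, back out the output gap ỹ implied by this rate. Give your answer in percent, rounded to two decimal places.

-2.64%

0.7 ỹ = 11.26 − 2.61 − 7.25 − 0.59 × (7.25 − 1.74) = -1.8509
ỹ = -1.8509 / 0.7 = -2.64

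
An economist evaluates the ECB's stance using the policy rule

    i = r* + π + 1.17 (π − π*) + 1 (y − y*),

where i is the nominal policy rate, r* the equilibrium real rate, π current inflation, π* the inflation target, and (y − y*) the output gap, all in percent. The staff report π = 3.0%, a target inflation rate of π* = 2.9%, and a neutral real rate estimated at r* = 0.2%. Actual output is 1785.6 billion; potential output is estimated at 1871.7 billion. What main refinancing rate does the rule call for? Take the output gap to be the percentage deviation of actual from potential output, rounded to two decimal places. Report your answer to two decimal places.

-1.28%

Output gap = 100 × (1785.6 − 1871.7) / 1871.7 = -4.60%.
i = 0.20 + 3.00 + 1.17 × (3.00 − 2.90) + 1 × (-4.60)
   = 0.20 + 3 + 0.117 − 4.6 = -1.28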